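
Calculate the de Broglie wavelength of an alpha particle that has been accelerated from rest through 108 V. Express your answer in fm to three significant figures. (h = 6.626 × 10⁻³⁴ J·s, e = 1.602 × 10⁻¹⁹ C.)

λ = 977 fm

KE = 2eV = 2 × 1.602 × 10⁻¹⁹ × 108.0 = 3.460 × 10⁻¹⁷ J.
p = √(2mKE) = √(2 × 6.645 × 10⁻²⁷ × 3.460 × 10⁻¹⁷) = 6.781 × 10⁻²² kg·m/s.
λ = h/p = 6.626 × 10⁻³⁴ / 6.781 × 10⁻²² = 9.77 × 10⁻¹³ m = 977 fm.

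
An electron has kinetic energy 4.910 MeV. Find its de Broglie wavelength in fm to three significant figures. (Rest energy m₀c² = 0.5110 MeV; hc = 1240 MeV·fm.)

λ = 230 fm

Total energy E = KE + m₀c² = 4.910 + 0.5110 = 5.4210 MeV.
(pc)² = E² − (m₀c²)² = (5.4210)² − (0.5110)² = 29.13 MeV², so pc = 5.397 MeV.
λ = hc/(pc) = 1240 MeV·fm / 5.397 MeV = 230 fm.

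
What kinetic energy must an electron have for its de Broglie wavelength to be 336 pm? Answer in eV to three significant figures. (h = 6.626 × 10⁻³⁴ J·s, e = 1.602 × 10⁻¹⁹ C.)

KE = 13.3 eV

p = h/λ = 6.626 × 10⁻³⁴ / 3.360 × 10⁻¹⁰ = 1.972 × 10⁻²⁴ kg·m/s.
KE = p²/(2m) = (1.972 × 10⁻²⁴)² / (2 × 9.109 × 10⁻³¹) = 2.135 × 10⁻¹⁸ J = 13.3 eV.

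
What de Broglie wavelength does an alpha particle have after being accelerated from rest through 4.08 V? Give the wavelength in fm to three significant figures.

KE = 2eV = 2 × 1.602 × 10⁻¹⁹ × 4.080 = 1.307 × 10⁻¹⁸ J.
p = √(2mKE) = √(2 × 6.645 × 10⁻²⁷ × 1.307 × 10⁻¹⁸) = 1.318 × 10⁻²² kg·m/s.
λ = h/p = 6.626 × 10⁻³⁴ / 1.318 × 10⁻²² = 5.03 × 10⁻¹² m = 5030 fm.

λ = 5030 fm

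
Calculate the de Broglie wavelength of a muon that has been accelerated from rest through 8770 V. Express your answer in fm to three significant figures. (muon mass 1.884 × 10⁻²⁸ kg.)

KE = eV = 1.602 × 10⁻¹⁹ × 8770 = 1.405 × 10⁻¹⁵ J.
p = √(2mKE) = √(2 × 1.884 × 10⁻²⁸ × 1.405 × 10⁻¹⁵) = 7.276 × 10⁻²² kg·m/s.
λ = h/p = 6.626 × 10⁻³⁴ / 7.276 × 10⁻²² = 9.11 × 10⁻¹³ m = 911 fm.

λ = 911 fm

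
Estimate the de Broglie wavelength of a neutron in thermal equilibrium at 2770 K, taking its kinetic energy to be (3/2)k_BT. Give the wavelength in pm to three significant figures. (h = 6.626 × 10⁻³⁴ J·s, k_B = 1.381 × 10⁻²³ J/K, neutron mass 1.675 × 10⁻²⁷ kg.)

λ = 47.8 pm

KE = (3/2)k_BT = 1.5 × 1.381 × 10⁻²³ × 2770 = 5.738 × 10⁻²⁰ J.
p = √(2mKE) = √(2 × 1.675 × 10⁻²⁷ × 5.738 × 10⁻²⁰) = 1.386 × 10⁻²³ kg·m/s.
λ = h/p = 4.78 × 10⁻¹¹ m = 47.8 pm.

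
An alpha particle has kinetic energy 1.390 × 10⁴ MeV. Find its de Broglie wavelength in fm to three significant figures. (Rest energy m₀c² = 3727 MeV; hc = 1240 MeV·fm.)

Total energy E = KE + m₀c² = 1.390 × 10⁴ + 3727 = 17627 MeV.
(pc)² = E² − (m₀c²)² = (17627)² − (3727)² = 2.968 × 10⁸ MeV², so pc = 1.723 × 10⁴ MeV.
λ = hc/(pc) = 1240 MeV·fm / 1.723 × 10⁴ MeV = 0.0720 fm.

λ = 0.0720 fm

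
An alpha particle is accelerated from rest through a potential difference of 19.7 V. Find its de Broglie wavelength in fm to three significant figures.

KE = 2eV = 2 × 1.602 × 10⁻¹⁹ × 19.70 = 6.312 × 10⁻¹⁸ J.
p = √(2mKE) = √(2 × 6.645 × 10⁻²⁷ × 6.312 × 10⁻¹⁸) = 2.896 × 10⁻²² kg·m/s.
λ = h/p = 6.626 × 10⁻³⁴ / 2.896 × 10⁻²² = 2.29 × 10⁻¹² m = 2290 fm.

λ = 2290 fm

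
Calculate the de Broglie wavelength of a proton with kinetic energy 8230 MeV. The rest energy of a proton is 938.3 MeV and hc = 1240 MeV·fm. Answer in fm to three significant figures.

λ = 0.136 fm

Total energy E = KE + m₀c² = 8230 + 938.3 = 9168.3 MeV.
(pc)² = E² − (m₀c²)² = (9168.3)² − (938.3)² = 8.318 × 10⁷ MeV², so pc = 9120 MeV.
λ = hc/(pc) = 1240 MeV·fm / 9120 MeV = 0.136 fm.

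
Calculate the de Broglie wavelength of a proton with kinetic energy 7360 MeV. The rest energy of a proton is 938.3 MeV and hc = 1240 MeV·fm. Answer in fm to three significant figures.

λ = 0.150 fm

Total energy E = KE + m₀c² = 7360 + 938.3 = 8298.3 MeV.
(pc)² = E² − (m₀c²)² = (8298.3)² − (938.3)² = 6.798 × 10⁷ MeV², so pc = 8245 MeV.
λ = hc/(pc) = 1240 MeV·fm / 8245 MeV = 0.150 fm.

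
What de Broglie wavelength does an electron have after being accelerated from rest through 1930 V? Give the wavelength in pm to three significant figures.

λ = 27.9 pm

KE = eV = 1.602 × 10⁻¹⁹ × 1930 = 3.092 × 10⁻¹⁶ J.
p = √(2mKE) = √(2 × 9.109 × 10⁻³¹ × 3.092 × 10⁻¹⁶) = 2.373 × 10⁻²³ kg·m/s.
λ = h/p = 6.626 × 10⁻³⁴ / 2.373 × 10⁻²³ = 2.79 × 10⁻¹¹ m = 27.9 pm.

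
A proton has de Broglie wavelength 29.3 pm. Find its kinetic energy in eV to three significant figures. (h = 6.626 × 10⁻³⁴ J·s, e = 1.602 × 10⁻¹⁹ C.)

p = h/λ = 6.626 × 10⁻³⁴ / 2.930 × 10⁻¹¹ = 2.261 × 10⁻²³ kg·m/s.
KE = p²/(2m) = (2.261 × 10⁻²³)² / (2 × 1.673 × 10⁻²⁷) = 1.528 × 10⁻¹⁹ J = 0.954 eV.

KE = 0.954 eV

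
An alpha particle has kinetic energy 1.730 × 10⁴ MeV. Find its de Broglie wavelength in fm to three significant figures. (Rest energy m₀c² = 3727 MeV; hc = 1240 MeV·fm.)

Total energy E = KE + m₀c² = 1.730 × 10⁴ + 3727 = 21027 MeV.
(pc)² = E² − (m₀c²)² = (21027)² − (3727)² = 4.282 × 10⁸ MeV², so pc = 2.069 × 10⁴ MeV.
λ = hc/(pc) = 1240 MeV·fm / 2.069 × 10⁴ MeV = 0.0599 fm.

λ = 0.0599 fm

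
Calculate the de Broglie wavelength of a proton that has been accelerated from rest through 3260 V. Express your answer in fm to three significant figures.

λ = 501 fm

KE = eV = 1.602 × 10⁻¹⁹ × 3260 = 5.223 × 10⁻¹⁶ J.
p = √(2mKE) = √(2 × 1.673 × 10⁻²⁷ × 5.223 × 10⁻¹⁶) = 1.322 × 10⁻²¹ kg·m/s.
λ = h/p = 6.626 × 10⁻³⁴ / 1.322 × 10⁻²¹ = 5.01 × 10⁻¹³ m = 501 fm.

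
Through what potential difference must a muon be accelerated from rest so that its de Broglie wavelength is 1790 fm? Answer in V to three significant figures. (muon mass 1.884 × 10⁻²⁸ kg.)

V = 2270 V

p = h/λ = 6.626 × 10⁻³⁴ / 1.790 × 10⁻¹² = 3.702 × 10⁻²² kg·m/s.
KE = p²/(2m) = 3.637 × 10⁻¹⁶ J.
V = KE/e = 3.637 × 10⁻¹⁶ / (1.602 × 10⁻¹⁹) = 2270 V.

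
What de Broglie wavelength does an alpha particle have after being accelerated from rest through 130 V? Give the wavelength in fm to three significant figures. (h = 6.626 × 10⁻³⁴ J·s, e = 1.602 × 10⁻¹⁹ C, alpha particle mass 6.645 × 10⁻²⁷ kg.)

λ = 891 fm

KE = 2eV = 2 × 1.602 × 10⁻¹⁹ × 130.0 = 4.165 × 10⁻¹⁷ J.
p = √(2mKE) = √(2 × 6.645 × 10⁻²⁷ × 4.165 × 10⁻¹⁷) = 7.440 × 10⁻²² kg·m/s.
λ = h/p = 6.626 × 10⁻³⁴ / 7.440 × 10⁻²² = 8.91 × 10⁻¹³ m = 891 fm.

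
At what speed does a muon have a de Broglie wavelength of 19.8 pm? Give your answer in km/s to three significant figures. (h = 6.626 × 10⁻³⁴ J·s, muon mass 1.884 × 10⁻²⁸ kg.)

p = h/λ = 6.626 × 10⁻³⁴ / 1.980 × 10⁻¹¹ = 3.346 × 10⁻²³ kg·m/s.
v = p/m = 3.346 × 10⁻²³ / 1.884 × 10⁻²⁸ = 1.78 × 10⁵ m/s = 178 km/s.

v = 178 km/s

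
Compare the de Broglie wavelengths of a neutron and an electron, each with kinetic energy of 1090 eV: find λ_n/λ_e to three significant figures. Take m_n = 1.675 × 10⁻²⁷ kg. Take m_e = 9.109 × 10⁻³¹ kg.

At fixed KE, p = √(2mKE) so λ = h/p ∝ 1/√m.
λ_n/λ_e = √(m_e/m_n) = √(9.109 × 10⁻³¹/1.675 × 10⁻²⁷) = √(5.438 × 10⁻⁴) = 0.0233.

λ_n/λ_e = 0.0233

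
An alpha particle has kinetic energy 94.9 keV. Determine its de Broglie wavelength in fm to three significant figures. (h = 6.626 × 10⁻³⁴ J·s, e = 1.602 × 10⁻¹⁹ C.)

KE = 94.9 keV = 1.520 × 10⁻¹⁴ J.
p = √(2mKE) = √(2 × 6.645 × 10⁻²⁷ × 1.520 × 10⁻¹⁴) = 1.421 × 10⁻²⁰ kg·m/s.
λ = h/p = 6.626 × 10⁻³⁴ / 1.421 × 10⁻²⁰ = 4.66 × 10⁻¹⁴ m = 46.6 fm.

λ = 46.6 fm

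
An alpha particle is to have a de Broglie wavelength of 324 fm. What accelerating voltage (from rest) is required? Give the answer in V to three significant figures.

V = 982 V

p = h/λ = 6.626 × 10⁻³⁴ / 3.240 × 10⁻¹³ = 2.045 × 10⁻²¹ kg·m/s.
KE = p²/(2m) = 3.147 × 10⁻¹⁶ J.
V = KE/2e = 3.147 × 10⁻¹⁶ / (2 × 1.602 × 10⁻¹⁹) = 982 V.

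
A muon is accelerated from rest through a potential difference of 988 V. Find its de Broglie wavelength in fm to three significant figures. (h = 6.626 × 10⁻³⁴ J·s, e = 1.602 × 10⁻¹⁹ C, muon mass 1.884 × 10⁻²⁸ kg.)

λ = 2710 fm

KE = eV = 1.602 × 10⁻¹⁹ × 988.0 = 1.583 × 10⁻¹⁶ J.
p = √(2mKE) = √(2 × 1.884 × 10⁻²⁸ × 1.583 × 10⁻¹⁶) = 2.442 × 10⁻²² kg·m/s.
λ = h/p = 6.626 × 10⁻³⁴ / 2.442 × 10⁻²² = 2.71 × 10⁻¹² m = 2710 fm.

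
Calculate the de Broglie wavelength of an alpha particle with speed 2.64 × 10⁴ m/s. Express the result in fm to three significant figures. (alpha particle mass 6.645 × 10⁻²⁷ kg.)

λ = 3780 fm

p = mv = 6.645 × 10⁻²⁷ × 2.64 × 10⁴ = 1.754 × 10⁻²² kg·m/s.
λ = h/p = 6.626 × 10⁻³⁴ / 1.754 × 10⁻²² = 3.78 × 10⁻¹² m = 3780 fm.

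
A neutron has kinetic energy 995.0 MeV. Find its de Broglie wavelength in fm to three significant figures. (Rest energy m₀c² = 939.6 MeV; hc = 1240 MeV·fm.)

Total energy E = KE + m₀c² = 995.0 + 939.6 = 1934.6 MeV.
(pc)² = E² − (m₀c²)² = (1934.6)² − (939.6)² = 2.860 × 10⁶ MeV², so pc = 1691 MeV.
λ = hc/(pc) = 1240 MeV·fm / 1691 MeV = 0.733 fm.

λ = 0.733 fm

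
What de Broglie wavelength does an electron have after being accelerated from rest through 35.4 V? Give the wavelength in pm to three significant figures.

KE = eV = 1.602 × 10⁻¹⁹ × 35.40 = 5.671 × 10⁻¹⁸ J.
p = √(2mKE) = √(2 × 9.109 × 10⁻³¹ × 5.671 × 10⁻¹⁸) = 3.214 × 10⁻²⁴ kg·m/s.
λ = h/p = 6.626 × 10⁻³⁴ / 3.214 × 10⁻²⁴ = 2.06 × 10⁻¹⁰ m = 206 pm.

λ = 206 pm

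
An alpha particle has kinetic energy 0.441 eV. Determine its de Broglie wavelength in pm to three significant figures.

KE = 0.441 eV = 7.065 × 10⁻²⁰ J.
p = √(2mKE) = √(2 × 6.645 × 10⁻²⁷ × 7.065 × 10⁻²⁰) = 3.064 × 10⁻²³ kg·m/s.
λ = h/p = 6.626 × 10⁻³⁴ / 3.064 × 10⁻²³ = 2.16 × 10⁻¹¹ m = 21.6 pm.

λ = 21.6 pm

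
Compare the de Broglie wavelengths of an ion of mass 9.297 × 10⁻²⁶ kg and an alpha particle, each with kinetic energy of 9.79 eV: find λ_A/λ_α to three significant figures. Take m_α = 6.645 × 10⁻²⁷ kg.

At fixed KE, p = √(2mKE) so λ = h/p ∝ 1/√m.
λ_A/λ_α = √(m_α/m_A) = √(6.645 × 10⁻²⁷/9.297 × 10⁻²⁶) = √(0.07147) = 0.267.

λ_A/λ_α = 0.267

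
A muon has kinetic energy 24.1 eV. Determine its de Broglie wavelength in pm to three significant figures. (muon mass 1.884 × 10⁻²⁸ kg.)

λ = 17.4 pm

KE = 24.1 eV = 3.861 × 10⁻¹⁸ J.
p = √(2mKE) = √(2 × 1.884 × 10⁻²⁸ × 3.861 × 10⁻¹⁸) = 3.814 × 10⁻²³ kg·m/s.
λ = h/p = 6.626 × 10⁻³⁴ / 3.814 × 10⁻²³ = 1.74 × 10⁻¹¹ m = 17.4 pm.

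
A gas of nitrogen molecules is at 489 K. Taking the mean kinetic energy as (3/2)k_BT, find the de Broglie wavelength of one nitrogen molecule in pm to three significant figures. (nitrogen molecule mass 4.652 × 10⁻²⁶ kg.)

λ = 21.6 pm

KE = (3/2)k_BT = 1.5 × 1.381 × 10⁻²³ × 489 = 1.013 × 10⁻²⁰ J.
p = √(2mKE) = √(2 × 4.652 × 10⁻²⁶ × 1.013 × 10⁻²⁰) = 3.070 × 10⁻²³ kg·m/s.
λ = h/p = 2.16 × 10⁻¹¹ m = 21.6 pm.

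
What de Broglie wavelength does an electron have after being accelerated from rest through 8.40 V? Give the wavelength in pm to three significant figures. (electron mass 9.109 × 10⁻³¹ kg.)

λ = 423 pm

KE = eV = 1.602 × 10⁻¹⁹ × 8.400 = 1.346 × 10⁻¹⁸ J.
p = √(2mKE) = √(2 × 9.109 × 10⁻³¹ × 1.346 × 10⁻¹⁸) = 1.566 × 10⁻²⁴ kg·m/s.
λ = h/p = 6.626 × 10⁻³⁴ / 1.566 × 10⁻²⁴ = 4.23 × 10⁻¹⁰ m = 423 pm.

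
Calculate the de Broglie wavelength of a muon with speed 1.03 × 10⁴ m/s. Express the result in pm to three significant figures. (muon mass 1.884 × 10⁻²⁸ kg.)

λ = 341 pm

p = mv = 1.884 × 10⁻²⁸ × 1.03 × 10⁴ = 1.941 × 10⁻²⁴ kg·m/s.
λ = h/p = 6.626 × 10⁻³⁴ / 1.941 × 10⁻²⁴ = 3.41 × 10⁻¹⁰ m = 341 pm.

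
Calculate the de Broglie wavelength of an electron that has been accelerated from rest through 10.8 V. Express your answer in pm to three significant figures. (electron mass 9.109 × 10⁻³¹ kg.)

KE = eV = 1.602 × 10⁻¹⁹ × 10.80 = 1.730 × 10⁻¹⁸ J.
p = √(2mKE) = √(2 × 9.109 × 10⁻³¹ × 1.730 × 10⁻¹⁸) = 1.775 × 10⁻²⁴ kg·m/s.
λ = h/p = 6.626 × 10⁻³⁴ / 1.775 × 10⁻²⁴ = 3.73 × 10⁻¹⁰ m = 373 pm.

λ = 373 pm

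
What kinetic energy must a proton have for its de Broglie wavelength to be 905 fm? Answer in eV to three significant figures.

KE = 1000 eV

p = h/λ = 6.626 × 10⁻³⁴ / 9.050 × 10⁻¹³ = 7.322 × 10⁻²² kg·m/s.
KE = p²/(2m) = (7.322 × 10⁻²²)² / (2 × 1.673 × 10⁻²⁷) = 1.602 × 10⁻¹⁶ J = 1000 eV.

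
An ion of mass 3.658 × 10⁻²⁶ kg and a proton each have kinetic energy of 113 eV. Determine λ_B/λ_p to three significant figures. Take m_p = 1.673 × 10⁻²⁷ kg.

λ_B/λ_p = 0.214

At fixed KE, p = √(2mKE) so λ = h/p ∝ 1/√m.
λ_B/λ_p = √(m_p/m_B) = √(1.673 × 10⁻²⁷/3.658 × 10⁻²⁶) = √(0.04574) = 0.214.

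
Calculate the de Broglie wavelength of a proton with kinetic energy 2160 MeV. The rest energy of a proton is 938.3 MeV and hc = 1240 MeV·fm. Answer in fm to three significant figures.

Total energy E = KE + m₀c² = 2160 + 938.3 = 3098.3 MeV.
(pc)² = E² − (m₀c²)² = (3098.3)² − (938.3)² = 8.719 × 10⁶ MeV², so pc = 2953 MeV.
λ = hc/(pc) = 1240 MeV·fm / 2953 MeV = 0.420 fm.

λ = 0.420 fm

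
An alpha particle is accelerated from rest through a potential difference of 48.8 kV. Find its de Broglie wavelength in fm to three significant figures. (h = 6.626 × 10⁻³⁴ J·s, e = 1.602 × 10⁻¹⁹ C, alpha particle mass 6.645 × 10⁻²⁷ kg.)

KE = 2eV = 2 × 1.602 × 10⁻¹⁹ × 4.880 × 10⁴ = 1.564 × 10⁻¹⁴ J.
p = √(2mKE) = √(2 × 6.645 × 10⁻²⁷ × 1.564 × 10⁻¹⁴) = 1.442 × 10⁻²⁰ kg·m/s.
λ = h/p = 6.626 × 10⁻³⁴ / 1.442 × 10⁻²⁰ = 4.60 × 10⁻¹⁴ m = 46.0 fm.

λ = 46.0 fm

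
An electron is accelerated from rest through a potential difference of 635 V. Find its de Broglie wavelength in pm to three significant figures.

KE = eV = 1.602 × 10⁻¹⁹ × 635.0 = 1.017 × 10⁻¹⁶ J.
p = √(2mKE) = √(2 × 9.109 × 10⁻³¹ × 1.017 × 10⁻¹⁶) = 1.361 × 10⁻²³ kg·m/s.
λ = h/p = 6.626 × 10⁻³⁴ / 1.361 × 10⁻²³ = 4.87 × 10⁻¹¹ m = 48.7 pm.

λ = 48.7 pm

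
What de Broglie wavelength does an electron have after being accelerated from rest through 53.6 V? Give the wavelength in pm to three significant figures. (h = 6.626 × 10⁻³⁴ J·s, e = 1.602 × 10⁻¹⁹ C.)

KE = eV = 1.602 × 10⁻¹⁹ × 53.60 = 8.587 × 10⁻¹⁸ J.
p = √(2mKE) = √(2 × 9.109 × 10⁻³¹ × 8.587 × 10⁻¹⁸) = 3.955 × 10⁻²⁴ kg·m/s.
λ = h/p = 6.626 × 10⁻³⁴ / 3.955 × 10⁻²⁴ = 1.68 × 10⁻¹⁰ m = 168 pm.

λ = 168 pm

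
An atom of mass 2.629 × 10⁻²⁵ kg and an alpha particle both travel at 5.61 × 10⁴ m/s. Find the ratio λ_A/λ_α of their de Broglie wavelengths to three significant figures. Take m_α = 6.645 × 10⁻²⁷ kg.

λ_A/λ_α = 0.0253

At fixed v, p = mv so λ = h/(mv) ∝ 1/m.
λ_A/λ_α = m_α/m_A = 6.645 × 10⁻²⁷/2.629 × 10⁻²⁵ = 0.0253.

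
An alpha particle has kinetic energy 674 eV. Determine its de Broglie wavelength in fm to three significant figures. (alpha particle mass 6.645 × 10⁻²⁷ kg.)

λ = 553 fm

KE = 674 eV = 1.080 × 10⁻¹⁶ J.
p = √(2mKE) = √(2 × 6.645 × 10⁻²⁷ × 1.080 × 10⁻¹⁶) = 1.198 × 10⁻²¹ kg·m/s.
λ = h/p = 6.626 × 10⁻³⁴ / 1.198 × 10⁻²¹ = 5.53 × 10⁻¹³ m = 553 fm.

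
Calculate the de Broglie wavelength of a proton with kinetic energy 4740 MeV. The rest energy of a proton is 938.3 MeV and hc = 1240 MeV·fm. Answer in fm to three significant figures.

λ = 0.221 fm

Total energy E = KE + m₀c² = 4740 + 938.3 = 5678.3 MeV.
(pc)² = E² − (m₀c²)² = (5678.3)² − (938.3)² = 3.136 × 10⁷ MeV², so pc = 5600 MeV.
λ = hc/(pc) = 1240 MeV·fm / 5600 MeV = 0.221 fm.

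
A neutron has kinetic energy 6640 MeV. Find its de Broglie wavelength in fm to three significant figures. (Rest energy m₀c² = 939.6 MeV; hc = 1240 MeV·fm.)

λ = 0.165 fm

Total energy E = KE + m₀c² = 6640 + 939.6 = 7579.6 MeV.
(pc)² = E² − (m₀c²)² = (7579.6)² − (939.6)² = 5.657 × 10⁷ MeV², so pc = 7521 MeV.
λ = hc/(pc) = 1240 MeV·fm / 7521 MeV = 0.165 fm.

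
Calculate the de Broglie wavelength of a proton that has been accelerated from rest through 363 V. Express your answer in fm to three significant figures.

λ = 1500 fm

KE = eV = 1.602 × 10⁻¹⁹ × 363.0 = 5.815 × 10⁻¹⁷ J.
p = √(2mKE) = √(2 × 1.673 × 10⁻²⁷ × 5.815 × 10⁻¹⁷) = 4.411 × 10⁻²² kg·m/s.
λ = h/p = 6.626 × 10⁻³⁴ / 4.411 × 10⁻²² = 1.50 × 10⁻¹² m = 1500 fm.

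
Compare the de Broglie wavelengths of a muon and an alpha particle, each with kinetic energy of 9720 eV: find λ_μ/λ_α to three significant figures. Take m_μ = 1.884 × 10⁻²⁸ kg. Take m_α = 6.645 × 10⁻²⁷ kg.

λ_μ/λ_α = 5.94

At fixed KE, p = √(2mKE) so λ = h/p ∝ 1/√m.
λ_μ/λ_α = √(m_α/m_μ) = √(6.645 × 10⁻²⁷/1.884 × 10⁻²⁸) = √(35.27) = 5.94.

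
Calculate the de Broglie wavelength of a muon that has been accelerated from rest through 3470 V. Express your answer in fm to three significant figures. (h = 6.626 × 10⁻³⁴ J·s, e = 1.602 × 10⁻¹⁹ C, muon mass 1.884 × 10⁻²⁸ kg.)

λ = 1450 fm

KE = eV = 1.602 × 10⁻¹⁹ × 3470 = 5.559 × 10⁻¹⁶ J.
p = √(2mKE) = √(2 × 1.884 × 10⁻²⁸ × 5.559 × 10⁻¹⁶) = 4.577 × 10⁻²² kg·m/s.
λ = h/p = 6.626 × 10⁻³⁴ / 4.577 × 10⁻²² = 1.45 × 10⁻¹² m = 1450 fm.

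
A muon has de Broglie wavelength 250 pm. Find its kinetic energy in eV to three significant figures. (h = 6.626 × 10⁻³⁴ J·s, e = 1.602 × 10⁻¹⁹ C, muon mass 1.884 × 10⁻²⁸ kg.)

p = h/λ = 6.626 × 10⁻³⁴ / 2.500 × 10⁻¹⁰ = 2.650 × 10⁻²⁴ kg·m/s.
KE = p²/(2m) = (2.650 × 10⁻²⁴)² / (2 × 1.884 × 10⁻²⁸) = 1.864 × 10⁻²⁰ J = 0.116 eV.

KE = 0.116 eV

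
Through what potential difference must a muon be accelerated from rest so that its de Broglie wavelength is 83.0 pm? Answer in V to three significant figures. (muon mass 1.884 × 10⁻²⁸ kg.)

p = h/λ = 6.626 × 10⁻³⁴ / 8.300 × 10⁻¹¹ = 7.983 × 10⁻²⁴ kg·m/s.
KE = p²/(2m) = 1.691 × 10⁻¹⁹ J.
V = KE/e = 1.691 × 10⁻¹⁹ / (1.602 × 10⁻¹⁹) = 1.06 V.

V = 1.06 V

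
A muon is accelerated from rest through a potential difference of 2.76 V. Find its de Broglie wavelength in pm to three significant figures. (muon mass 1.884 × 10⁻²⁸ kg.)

λ = 51.3 pm

KE = eV = 1.602 × 10⁻¹⁹ × 2.760 = 4.422 × 10⁻¹⁹ J.
p = √(2mKE) = √(2 × 1.884 × 10⁻²⁸ × 4.422 × 10⁻¹⁹) = 1.291 × 10⁻²³ kg·m/s.
λ = h/p = 6.626 × 10⁻³⁴ / 1.291 × 10⁻²³ = 5.13 × 10⁻¹¹ m = 51.3 pm.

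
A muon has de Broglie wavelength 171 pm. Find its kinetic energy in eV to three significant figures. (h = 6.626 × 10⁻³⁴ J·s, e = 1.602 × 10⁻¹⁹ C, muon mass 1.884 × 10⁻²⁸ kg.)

p = h/λ = 6.626 × 10⁻³⁴ / 1.710 × 10⁻¹⁰ = 3.875 × 10⁻²⁴ kg·m/s.
KE = p²/(2m) = (3.875 × 10⁻²⁴)² / (2 × 1.884 × 10⁻²⁸) = 3.985 × 10⁻²⁰ J = 0.249 eV.

KE = 0.249 eV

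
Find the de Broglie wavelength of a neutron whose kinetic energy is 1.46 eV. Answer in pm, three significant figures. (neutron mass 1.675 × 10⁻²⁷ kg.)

KE = 1.46 eV = 2.339 × 10⁻¹⁹ J.
p = √(2mKE) = √(2 × 1.675 × 10⁻²⁷ × 2.339 × 10⁻¹⁹) = 2.799 × 10⁻²³ kg·m/s.
λ = h/p = 6.626 × 10⁻³⁴ / 2.799 × 10⁻²³ = 2.37 × 10⁻¹¹ m = 23.7 pm.

λ = 23.7 pm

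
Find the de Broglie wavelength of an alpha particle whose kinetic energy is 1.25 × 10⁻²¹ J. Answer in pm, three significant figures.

p = √(2mKE) = √(2 × 6.645 × 10⁻²⁷ × 1.250 × 10⁻²¹) = 4.076 × 10⁻²⁴ kg·m/s.
λ = h/p = 6.626 × 10⁻³⁴ / 4.076 × 10⁻²⁴ = 1.63 × 10⁻¹⁰ m = 163 pm.

λ = 163 pm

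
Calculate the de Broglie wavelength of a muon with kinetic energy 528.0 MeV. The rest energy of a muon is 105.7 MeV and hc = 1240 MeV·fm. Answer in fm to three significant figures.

λ = 1.98 fm

Total energy E = KE + m₀c² = 528.0 + 105.7 = 633.7 MeV.
(pc)² = E² − (m₀c²)² = (633.7)² − (105.7)² = 3.904 × 10⁵ MeV², so pc = 624.8 MeV.
λ = hc/(pc) = 1240 MeV·fm / 624.8 MeV = 1.98 fm.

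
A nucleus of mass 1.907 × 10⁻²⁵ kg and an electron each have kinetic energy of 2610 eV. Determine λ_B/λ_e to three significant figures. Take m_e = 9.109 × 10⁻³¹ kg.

At fixed KE, p = √(2mKE) so λ = h/p ∝ 1/√m.
λ_B/λ_e = √(m_e/m_B) = √(9.109 × 10⁻³¹/1.907 × 10⁻²⁵) = √(4.777 × 10⁻⁶) = 2.19 × 10⁻³.

λ_B/λ_e = 2.19 × 10⁻³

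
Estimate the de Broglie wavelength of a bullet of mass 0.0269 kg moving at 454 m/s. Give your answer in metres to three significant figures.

p = mv = 0.0269 × 454 = 1.221 × 10¹ kg·m/s.
λ = h/p = 6.626 × 10⁻³⁴ / 1.221 × 10¹ = 5.43 × 10⁻³⁵ m.

λ = 5.43 × 10⁻³⁵ m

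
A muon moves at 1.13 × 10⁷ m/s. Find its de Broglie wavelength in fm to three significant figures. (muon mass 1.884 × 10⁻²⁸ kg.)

λ = 311 fm

p = mv = 1.884 × 10⁻²⁸ × 1.13 × 10⁷ = 2.129 × 10⁻²¹ kg·m/s.
λ = h/p = 6.626 × 10⁻³⁴ / 2.129 × 10⁻²¹ = 3.11 × 10⁻¹³ m = 311 fm.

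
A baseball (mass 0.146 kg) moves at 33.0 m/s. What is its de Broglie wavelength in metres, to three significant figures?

λ = 1.38 × 10⁻³⁴ m

p = mv = 0.146 × 33.0 = 4.818 kg·m/s.
λ = h/p = 6.626 × 10⁻³⁴ / 4.818 = 1.38 × 10⁻³⁴ m.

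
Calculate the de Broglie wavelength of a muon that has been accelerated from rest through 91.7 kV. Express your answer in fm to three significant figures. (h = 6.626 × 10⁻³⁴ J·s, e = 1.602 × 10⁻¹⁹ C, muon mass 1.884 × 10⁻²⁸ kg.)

λ = 282 fm

KE = eV = 1.602 × 10⁻¹⁹ × 9.170 × 10⁴ = 1.469 × 10⁻¹⁴ J.
p = √(2mKE) = √(2 × 1.884 × 10⁻²⁸ × 1.469 × 10⁻¹⁴) = 2.353 × 10⁻²¹ kg·m/s.
λ = h/p = 6.626 × 10⁻³⁴ / 2.353 × 10⁻²¹ = 2.82 × 10⁻¹³ m = 282 fm.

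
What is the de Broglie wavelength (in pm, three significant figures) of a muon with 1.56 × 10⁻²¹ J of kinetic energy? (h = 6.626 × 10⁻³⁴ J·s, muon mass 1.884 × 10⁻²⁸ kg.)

λ = 864 pm

p = √(2mKE) = √(2 × 1.884 × 10⁻²⁸ × 1.560 × 10⁻²¹) = 7.667 × 10⁻²⁵ kg·m/s.
λ = h/p = 6.626 × 10⁻³⁴ / 7.667 × 10⁻²⁵ = 8.64 × 10⁻¹⁰ m = 864 pm.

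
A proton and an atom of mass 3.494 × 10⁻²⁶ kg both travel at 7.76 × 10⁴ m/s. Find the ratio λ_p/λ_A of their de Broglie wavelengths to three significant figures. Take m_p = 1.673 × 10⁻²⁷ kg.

λ_p/λ_A = 20.9

At fixed v, p = mv so λ = h/(mv) ∝ 1/m.
λ_p/λ_A = m_A/m_p = 3.494 × 10⁻²⁶/1.673 × 10⁻²⁷ = 20.9.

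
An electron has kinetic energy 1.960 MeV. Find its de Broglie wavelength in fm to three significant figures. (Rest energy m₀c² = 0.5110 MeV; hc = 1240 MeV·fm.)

λ = 513 fm

Total energy E = KE + m₀c² = 1.960 + 0.5110 = 2.4710 MeV.
(pc)² = E² − (m₀c²)² = (2.4710)² − (0.5110)² = 5.845 MeV², so pc = 2.418 MeV.
λ = hc/(pc) = 1240 MeV·fm / 2.418 MeV = 513 fm.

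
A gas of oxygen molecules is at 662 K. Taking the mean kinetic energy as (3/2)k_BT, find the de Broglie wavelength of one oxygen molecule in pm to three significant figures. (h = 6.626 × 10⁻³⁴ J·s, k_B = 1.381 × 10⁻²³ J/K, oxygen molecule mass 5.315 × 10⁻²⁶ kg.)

KE = (3/2)k_BT = 1.5 × 1.381 × 10⁻²³ × 662 = 1.371 × 10⁻²⁰ J.
p = √(2mKE) = √(2 × 5.315 × 10⁻²⁶ × 1.371 × 10⁻²⁰) = 3.818 × 10⁻²³ kg·m/s.
λ = h/p = 1.74 × 10⁻¹¹ m = 17.4 pm.

λ = 17.4 pm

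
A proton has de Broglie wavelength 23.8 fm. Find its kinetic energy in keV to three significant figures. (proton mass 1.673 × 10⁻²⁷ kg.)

KE = 1450 keV

p = h/λ = 6.626 × 10⁻³⁴ / 2.380 × 10⁻¹⁴ = 2.784 × 10⁻²⁰ kg·m/s.
KE = p²/(2m) = (2.784 × 10⁻²⁰)² / (2 × 1.673 × 10⁻²⁷) = 2.316 × 10⁻¹³ J = 1450 keV.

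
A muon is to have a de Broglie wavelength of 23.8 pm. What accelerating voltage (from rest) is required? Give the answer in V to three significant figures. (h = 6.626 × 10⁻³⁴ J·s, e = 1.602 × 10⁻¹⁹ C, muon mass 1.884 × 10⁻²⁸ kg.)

p = h/λ = 6.626 × 10⁻³⁴ / 2.380 × 10⁻¹¹ = 2.784 × 10⁻²³ kg·m/s.
KE = p²/(2m) = 2.057 × 10⁻¹⁸ J.
V = KE/e = 2.057 × 10⁻¹⁸ / (1.602 × 10⁻¹⁹) = 12.8 V.

V = 12.8 V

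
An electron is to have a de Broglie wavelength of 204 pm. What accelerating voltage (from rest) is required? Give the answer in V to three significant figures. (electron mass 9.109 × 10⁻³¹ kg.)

V = 36.1 V

p = h/λ = 6.626 × 10⁻³⁴ / 2.040 × 10⁻¹⁰ = 3.248 × 10⁻²⁴ kg·m/s.
KE = p²/(2m) = 5.791 × 10⁻¹⁸ J.
V = KE/e = 5.791 × 10⁻¹⁸ / (1.602 × 10⁻¹⁹) = 36.1 V.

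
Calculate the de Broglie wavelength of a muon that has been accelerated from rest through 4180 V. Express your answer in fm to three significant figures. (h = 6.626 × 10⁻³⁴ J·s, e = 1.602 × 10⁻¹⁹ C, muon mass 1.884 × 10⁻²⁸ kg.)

λ = 1320 fm

KE = eV = 1.602 × 10⁻¹⁹ × 4180 = 6.696 × 10⁻¹⁶ J.
p = √(2mKE) = √(2 × 1.884 × 10⁻²⁸ × 6.696 × 10⁻¹⁶) = 5.023 × 10⁻²² kg·m/s.
λ = h/p = 6.626 × 10⁻³⁴ / 5.023 × 10⁻²² = 1.32 × 10⁻¹² m = 1320 fm.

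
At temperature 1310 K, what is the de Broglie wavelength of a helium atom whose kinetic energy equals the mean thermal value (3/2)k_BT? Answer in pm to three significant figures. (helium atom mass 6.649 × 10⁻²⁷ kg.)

KE = (3/2)k_BT = 1.5 × 1.381 × 10⁻²³ × 1310 = 2.714 × 10⁻²⁰ J.
p = √(2mKE) = √(2 × 6.649 × 10⁻²⁷ × 2.714 × 10⁻²⁰) = 1.900 × 10⁻²³ kg·m/s.
λ = h/p = 3.49 × 10⁻¹¹ m = 34.9 pm.

λ = 34.9 pm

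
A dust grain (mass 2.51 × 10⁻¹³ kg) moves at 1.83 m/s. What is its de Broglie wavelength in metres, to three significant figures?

λ = 1.44 × 10⁻²¹ m

p = mv = 2.51 × 10⁻¹³ × 1.83 = 4.593 × 10⁻¹³ kg·m/s.
λ = h/p = 6.626 × 10⁻³⁴ / 4.593 × 10⁻¹³ = 1.44 × 10⁻²¹ m.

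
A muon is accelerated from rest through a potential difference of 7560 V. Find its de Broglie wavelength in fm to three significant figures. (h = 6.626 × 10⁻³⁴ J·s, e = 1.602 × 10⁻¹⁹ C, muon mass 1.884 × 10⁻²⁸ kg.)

KE = eV = 1.602 × 10⁻¹⁹ × 7560 = 1.211 × 10⁻¹⁵ J.
p = √(2mKE) = √(2 × 1.884 × 10⁻²⁸ × 1.211 × 10⁻¹⁵) = 6.755 × 10⁻²² kg·m/s.
λ = h/p = 6.626 × 10⁻³⁴ / 6.755 × 10⁻²² = 9.81 × 10⁻¹³ m = 981 fm.

λ = 981 fm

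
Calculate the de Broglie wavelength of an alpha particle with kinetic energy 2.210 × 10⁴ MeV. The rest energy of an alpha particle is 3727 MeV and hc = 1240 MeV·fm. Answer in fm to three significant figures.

λ = 0.0485 fm

Total energy E = KE + m₀c² = 2.210 × 10⁴ + 3727 = 25827 MeV.
(pc)² = E² − (m₀c²)² = (25827)² − (3727)² = 6.531 × 10⁸ MeV², so pc = 2.556 × 10⁴ MeV.
λ = hc/(pc) = 1240 MeV·fm / 2.556 × 10⁴ MeV = 0.0485 fm.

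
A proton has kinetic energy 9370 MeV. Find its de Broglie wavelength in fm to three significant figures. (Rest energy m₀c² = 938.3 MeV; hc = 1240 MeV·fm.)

λ = 0.121 fm

Total energy E = KE + m₀c² = 9370 + 938.3 = 10308.3 MeV.
(pc)² = E² − (m₀c²)² = (10308.3)² − (938.3)² = 1.054 × 10⁸ MeV², so pc = 1.027 × 10⁴ MeV.
λ = hc/(pc) = 1240 MeV·fm / 1.027 × 10⁴ MeV = 0.121 fm.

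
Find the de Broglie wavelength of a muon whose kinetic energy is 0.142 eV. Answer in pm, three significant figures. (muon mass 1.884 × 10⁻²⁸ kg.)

KE = 0.142 eV = 2.275 × 10⁻²⁰ J.
p = √(2mKE) = √(2 × 1.884 × 10⁻²⁸ × 2.275 × 10⁻²⁰) = 2.928 × 10⁻²⁴ kg·m/s.
λ = h/p = 6.626 × 10⁻³⁴ / 2.928 × 10⁻²⁴ = 2.26 × 10⁻¹⁰ m = 226 pm.

λ = 226 pm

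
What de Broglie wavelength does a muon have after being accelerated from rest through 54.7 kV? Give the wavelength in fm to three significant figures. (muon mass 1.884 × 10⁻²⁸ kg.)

KE = eV = 1.602 × 10⁻¹⁹ × 5.470 × 10⁴ = 8.763 × 10⁻¹⁵ J.
p = √(2mKE) = √(2 × 1.884 × 10⁻²⁸ × 8.763 × 10⁻¹⁵) = 1.817 × 10⁻²¹ kg·m/s.
λ = h/p = 6.626 × 10⁻³⁴ / 1.817 × 10⁻²¹ = 3.65 × 10⁻¹³ m = 365 fm.

λ = 365 fm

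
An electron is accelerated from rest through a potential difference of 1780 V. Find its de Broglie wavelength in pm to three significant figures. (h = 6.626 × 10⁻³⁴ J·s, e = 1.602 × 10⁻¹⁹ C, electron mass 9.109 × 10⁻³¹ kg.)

λ = 29.1 pm

KE = eV = 1.602 × 10⁻¹⁹ × 1780 = 2.852 × 10⁻¹⁶ J.
p = √(2mKE) = √(2 × 9.109 × 10⁻³¹ × 2.852 × 10⁻¹⁶) = 2.279 × 10⁻²³ kg·m/s.
λ = h/p = 6.626 × 10⁻³⁴ / 2.279 × 10⁻²³ = 2.91 × 10⁻¹¹ m = 29.1 pm.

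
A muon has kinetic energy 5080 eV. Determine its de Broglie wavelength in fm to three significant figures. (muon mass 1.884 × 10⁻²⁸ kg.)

KE = 5080 eV = 8.138 × 10⁻¹⁶ J.
p = √(2mKE) = √(2 × 1.884 × 10⁻²⁸ × 8.138 × 10⁻¹⁶) = 5.538 × 10⁻²² kg·m/s.
λ = h/p = 6.626 × 10⁻³⁴ / 5.538 × 10⁻²² = 1.20 × 10⁻¹² m = 1200 fm.

λ = 1200 fm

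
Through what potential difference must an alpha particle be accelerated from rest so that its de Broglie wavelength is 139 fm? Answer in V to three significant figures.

p = h/λ = 6.626 × 10⁻³⁴ / 1.390 × 10⁻¹³ = 4.767 × 10⁻²¹ kg·m/s.
KE = p²/(2m) = 1.710 × 10⁻¹⁵ J.
V = KE/2e = 1.710 × 10⁻¹⁵ / (2 × 1.602 × 10⁻¹⁹) = 5340 V.

V = 5340 V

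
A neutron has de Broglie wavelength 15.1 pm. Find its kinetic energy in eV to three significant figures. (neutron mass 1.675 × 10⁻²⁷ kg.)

p = h/λ = 6.626 × 10⁻³⁴ / 1.510 × 10⁻¹¹ = 4.388 × 10⁻²³ kg·m/s.
KE = p²/(2m) = (4.388 × 10⁻²³)² / (2 × 1.675 × 10⁻²⁷) = 5.748 × 10⁻¹⁹ J = 3.59 eV.

KE = 3.59 eV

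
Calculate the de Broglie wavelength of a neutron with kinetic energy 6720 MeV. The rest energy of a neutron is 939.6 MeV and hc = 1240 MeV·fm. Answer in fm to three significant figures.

Total energy E = KE + m₀c² = 6720 + 939.6 = 7659.6 MeV.
(pc)² = E² − (m₀c²)² = (7659.6)² − (939.6)² = 5.779 × 10⁷ MeV², so pc = 7602 MeV.
λ = hc/(pc) = 1240 MeV·fm / 7602 MeV = 0.163 fm.

λ = 0.163 fm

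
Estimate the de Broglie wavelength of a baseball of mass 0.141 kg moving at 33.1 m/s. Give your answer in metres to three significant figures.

p = mv = 0.141 × 33.1 = 4.667 kg·m/s.
λ = h/p = 6.626 × 10⁻³⁴ / 4.667 = 1.42 × 10⁻³⁴ m.

λ = 1.42 × 10⁻³⁴ m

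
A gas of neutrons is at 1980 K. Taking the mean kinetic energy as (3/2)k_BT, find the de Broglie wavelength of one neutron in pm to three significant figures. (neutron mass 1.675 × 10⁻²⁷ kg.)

λ = 56.5 pm

KE = (3/2)k_BT = 1.5 × 1.381 × 10⁻²³ × 1980 = 4.102 × 10⁻²⁰ J.
p = √(2mKE) = √(2 × 1.675 × 10⁻²⁷ × 4.102 × 10⁻²⁰) = 1.172 × 10⁻²³ kg·m/s.
λ = h/p = 5.65 × 10⁻¹¹ m = 56.5 pm.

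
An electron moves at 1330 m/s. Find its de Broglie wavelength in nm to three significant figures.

p = mv = 9.109 × 10⁻³¹ × 1330 = 1.211 × 10⁻²⁷ kg·m/s.
λ = h/p = 6.626 × 10⁻³⁴ / 1.211 × 10⁻²⁷ = 5.47 × 10⁻⁷ m = 547 nm.

λ = 547 nm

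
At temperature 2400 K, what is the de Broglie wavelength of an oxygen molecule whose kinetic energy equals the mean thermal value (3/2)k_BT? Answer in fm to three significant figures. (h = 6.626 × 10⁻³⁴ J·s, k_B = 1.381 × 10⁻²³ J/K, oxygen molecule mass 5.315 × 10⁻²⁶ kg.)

λ = 9110 fm

KE = (3/2)k_BT = 1.5 × 1.381 × 10⁻²³ × 2400 = 4.972 × 10⁻²⁰ J.
p = √(2mKE) = √(2 × 5.315 × 10⁻²⁶ × 4.972 × 10⁻²⁰) = 7.270 × 10⁻²³ kg·m/s.
λ = h/p = 9.11 × 10⁻¹² m = 9110 fm.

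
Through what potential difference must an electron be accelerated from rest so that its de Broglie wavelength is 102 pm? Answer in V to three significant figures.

p = h/λ = 6.626 × 10⁻³⁴ / 1.020 × 10⁻¹⁰ = 6.496 × 10⁻²⁴ kg·m/s.
KE = p²/(2m) = 2.316 × 10⁻¹⁷ J.
V = KE/e = 2.316 × 10⁻¹⁷ / (1.602 × 10⁻¹⁹) = 145 V.

V = 145 V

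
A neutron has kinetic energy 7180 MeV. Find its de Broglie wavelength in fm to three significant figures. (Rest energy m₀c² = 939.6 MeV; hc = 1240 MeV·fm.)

λ = 0.154 fm

Total energy E = KE + m₀c² = 7180 + 939.6 = 8119.6 MeV.
(pc)² = E² − (m₀c²)² = (8119.6)² − (939.6)² = 6.505 × 10⁷ MeV², so pc = 8065 MeV.
λ = hc/(pc) = 1240 MeV·fm / 8065 MeV = 0.154 fm.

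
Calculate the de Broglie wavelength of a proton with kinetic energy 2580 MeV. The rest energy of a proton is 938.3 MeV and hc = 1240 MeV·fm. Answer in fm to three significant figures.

λ = 0.366 fm

Total energy E = KE + m₀c² = 2580 + 938.3 = 3518.3 MeV.
(pc)² = E² − (m₀c²)² = (3518.3)² − (938.3)² = 1.150 × 10⁷ MeV², so pc = 3391 MeV.
λ = hc/(pc) = 1240 MeV·fm / 3391 MeV = 0.366 fm.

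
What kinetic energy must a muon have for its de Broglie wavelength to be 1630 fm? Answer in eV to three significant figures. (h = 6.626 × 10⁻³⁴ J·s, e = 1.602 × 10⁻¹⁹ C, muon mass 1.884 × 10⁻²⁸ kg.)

p = h/λ = 6.626 × 10⁻³⁴ / 1.630 × 10⁻¹² = 4.065 × 10⁻²² kg·m/s.
KE = p²/(2m) = (4.065 × 10⁻²²)² / (2 × 1.884 × 10⁻²⁸) = 4.385 × 10⁻¹⁶ J = 2740 eV.

KE = 2740 eV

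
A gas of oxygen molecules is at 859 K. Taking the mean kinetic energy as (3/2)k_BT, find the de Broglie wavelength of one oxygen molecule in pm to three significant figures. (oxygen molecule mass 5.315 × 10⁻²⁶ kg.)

λ = 15.2 pm

KE = (3/2)k_BT = 1.5 × 1.381 × 10⁻²³ × 859 = 1.779 × 10⁻²⁰ J.
p = √(2mKE) = √(2 × 5.315 × 10⁻²⁶ × 1.779 × 10⁻²⁰) = 4.349 × 10⁻²³ kg·m/s.
λ = h/p = 1.52 × 10⁻¹¹ m = 15.2 pm.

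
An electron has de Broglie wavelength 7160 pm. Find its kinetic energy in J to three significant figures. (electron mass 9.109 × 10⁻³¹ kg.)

KE = 4.70 × 10⁻²¹ J

p = h/λ = 6.626 × 10⁻³⁴ / 7.160 × 10⁻⁹ = 9.254 × 10⁻²⁶ kg·m/s.
KE = p²/(2m) = (9.254 × 10⁻²⁶)² / (2 × 9.109 × 10⁻³¹) = 4.701 × 10⁻²¹ J = 4.70 × 10⁻²¹ J.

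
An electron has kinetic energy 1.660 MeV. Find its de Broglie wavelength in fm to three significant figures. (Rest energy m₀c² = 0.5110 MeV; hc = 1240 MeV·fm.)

Total energy E = KE + m₀c² = 1.660 + 0.5110 = 2.1710 MeV.
(pc)² = E² − (m₀c²)² = (2.1710)² − (0.5110)² = 4.452 MeV², so pc = 2.110 MeV.
λ = hc/(pc) = 1240 MeV·fm / 2.110 MeV = 588 fm.

λ = 588 fm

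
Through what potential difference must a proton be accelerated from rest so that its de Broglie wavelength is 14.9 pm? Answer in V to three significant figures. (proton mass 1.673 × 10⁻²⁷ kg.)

V = 3.69 V

p = h/λ = 6.626 × 10⁻³⁴ / 1.490 × 10⁻¹¹ = 4.447 × 10⁻²³ kg·m/s.
KE = p²/(2m) = 5.910 × 10⁻¹⁹ J.
V = KE/e = 5.910 × 10⁻¹⁹ / (1.602 × 10⁻¹⁹) = 3.69 V.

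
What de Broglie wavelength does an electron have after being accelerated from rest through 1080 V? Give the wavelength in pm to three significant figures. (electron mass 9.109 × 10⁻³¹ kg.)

λ = 37.3 pm

KE = eV = 1.602 × 10⁻¹⁹ × 1080 = 1.730 × 10⁻¹⁶ J.
p = √(2mKE) = √(2 × 9.109 × 10⁻³¹ × 1.730 × 10⁻¹⁶) = 1.775 × 10⁻²³ kg·m/s.
λ = h/p = 6.626 × 10⁻³⁴ / 1.775 × 10⁻²³ = 3.73 × 10⁻¹¹ m = 37.3 pm.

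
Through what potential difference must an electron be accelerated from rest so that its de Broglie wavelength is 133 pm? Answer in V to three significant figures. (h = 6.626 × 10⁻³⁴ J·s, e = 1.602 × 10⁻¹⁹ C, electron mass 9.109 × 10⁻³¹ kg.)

V = 85.0 V

p = h/λ = 6.626 × 10⁻³⁴ / 1.330 × 10⁻¹⁰ = 4.982 × 10⁻²⁴ kg·m/s.
KE = p²/(2m) = 1.362 × 10⁻¹⁷ J.
V = KE/e = 1.362 × 10⁻¹⁷ / (1.602 × 10⁻¹⁹) = 85.0 V.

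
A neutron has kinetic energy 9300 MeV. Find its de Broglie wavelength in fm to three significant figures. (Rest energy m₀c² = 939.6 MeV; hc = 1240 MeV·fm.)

λ = 0.122 fm

Total energy E = KE + m₀c² = 9300 + 939.6 = 10239.6 MeV.
(pc)² = E² − (m₀c²)² = (10239.6)² − (939.6)² = 1.040 × 10⁸ MeV², so pc = 1.020 × 10⁴ MeV.
λ = hc/(pc) = 1240 MeV·fm / 1.020 × 10⁴ MeV = 0.122 fm.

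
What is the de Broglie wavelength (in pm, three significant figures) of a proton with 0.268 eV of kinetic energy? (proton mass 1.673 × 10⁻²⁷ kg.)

λ = 55.3 pm

KE = 0.268 eV = 4.293 × 10⁻²⁰ J.
p = √(2mKE) = √(2 × 1.673 × 10⁻²⁷ × 4.293 × 10⁻²⁰) = 1.199 × 10⁻²³ kg·m/s.
λ = h/p = 6.626 × 10⁻³⁴ / 1.199 × 10⁻²³ = 5.53 × 10⁻¹¹ m = 55.3 pm.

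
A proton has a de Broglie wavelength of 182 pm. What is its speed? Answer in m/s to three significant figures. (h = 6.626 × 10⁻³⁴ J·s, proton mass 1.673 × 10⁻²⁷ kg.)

v = 2180 m/s

p = h/λ = 6.626 × 10⁻³⁴ / 1.820 × 10⁻¹⁰ = 3.641 × 10⁻²⁴ kg·m/s.
v = p/m = 3.641 × 10⁻²⁴ / 1.673 × 10⁻²⁷ = 2.18 × 10³ m/s = 2180 m/s.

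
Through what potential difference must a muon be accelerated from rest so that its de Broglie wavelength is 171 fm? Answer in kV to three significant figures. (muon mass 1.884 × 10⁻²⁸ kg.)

p = h/λ = 6.626 × 10⁻³⁴ / 1.710 × 10⁻¹³ = 3.875 × 10⁻²¹ kg·m/s.
KE = p²/(2m) = 3.985 × 10⁻¹⁴ J.
V = KE/e = 3.985 × 10⁻¹⁴ / (1.602 × 10⁻¹⁹) = 249 kV.

V = 249 kV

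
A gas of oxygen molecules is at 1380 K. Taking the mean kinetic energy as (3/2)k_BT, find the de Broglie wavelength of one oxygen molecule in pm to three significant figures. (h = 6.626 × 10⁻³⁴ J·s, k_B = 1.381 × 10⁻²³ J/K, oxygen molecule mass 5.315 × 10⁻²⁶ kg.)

λ = 12.0 pm

KE = (3/2)k_BT = 1.5 × 1.381 × 10⁻²³ × 1380 = 2.859 × 10⁻²⁰ J.
p = √(2mKE) = √(2 × 5.315 × 10⁻²⁶ × 2.859 × 10⁻²⁰) = 5.513 × 10⁻²³ kg·m/s.
λ = h/p = 1.20 × 10⁻¹¹ m = 12.0 pm.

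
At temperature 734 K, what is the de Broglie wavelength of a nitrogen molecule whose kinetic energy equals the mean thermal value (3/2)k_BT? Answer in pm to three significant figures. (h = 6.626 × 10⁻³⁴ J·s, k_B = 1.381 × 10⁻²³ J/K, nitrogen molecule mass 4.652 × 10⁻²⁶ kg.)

KE = (3/2)k_BT = 1.5 × 1.381 × 10⁻²³ × 734 = 1.520 × 10⁻²⁰ J.
p = √(2mKE) = √(2 × 4.652 × 10⁻²⁶ × 1.520 × 10⁻²⁰) = 3.761 × 10⁻²³ kg·m/s.
λ = h/p = 1.76 × 10⁻¹¹ m = 17.6 pm.

λ = 17.6 pm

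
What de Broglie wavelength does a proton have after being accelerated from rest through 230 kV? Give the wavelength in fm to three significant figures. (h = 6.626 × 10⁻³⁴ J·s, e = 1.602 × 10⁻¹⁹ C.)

KE = eV = 1.602 × 10⁻¹⁹ × 2.300 × 10⁵ = 3.685 × 10⁻¹⁴ J.
p = √(2mKE) = √(2 × 1.673 × 10⁻²⁷ × 3.685 × 10⁻¹⁴) = 1.110 × 10⁻²⁰ kg·m/s.
λ = h/p = 6.626 × 10⁻³⁴ / 1.110 × 10⁻²⁰ = 5.97 × 10⁻¹⁴ m = 59.7 fm.

λ = 59.7 fm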